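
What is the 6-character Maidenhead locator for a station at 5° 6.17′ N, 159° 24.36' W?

BJ05hc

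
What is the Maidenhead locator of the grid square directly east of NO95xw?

Longitude subsquare x = 23; +1 → 24, wraps to 0 = a, carry into square.
Longitude square 9; +1 → 10, wraps to 0, carry into field.
Longitude field N = 13; +1 → 14 = O.
The latitude characters are unchanged.

OO05aw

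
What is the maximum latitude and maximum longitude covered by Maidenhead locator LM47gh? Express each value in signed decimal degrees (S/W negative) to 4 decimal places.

37.3333, 48.5833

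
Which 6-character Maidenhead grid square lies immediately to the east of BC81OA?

Longitude subsquare o = 14; +1 → 15 = p.
The latitude characters are unchanged.

BC81pa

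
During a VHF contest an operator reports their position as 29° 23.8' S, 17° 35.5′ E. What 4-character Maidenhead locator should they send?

Shift to the Maidenhead origin (180°W, 90°S): lon 197.59, lat 60.60.
Field (20°×10°, letters A–R): lon ⌊197.59/20⌋ = 9 → J; lat ⌊60.60/10⌋ = 6 → G.
Square (2°×1°, digits 0–9): lon ⌊17.59/2⌋ = 8; lat ⌊0.60/1⌋ = 0.

JG80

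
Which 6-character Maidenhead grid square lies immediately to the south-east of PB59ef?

Longitude subsquare e = 4; +1 → 5 = f.
Latitude subsquare f = 5; −1 → 4 = e.

PB59fe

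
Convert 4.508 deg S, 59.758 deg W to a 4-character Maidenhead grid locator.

Shift to the Maidenhead origin (180°W, 90°S): lon 120.24, lat 85.49.
Field: 120.24/20 → 6 → G, 85.49/10 → 8 → I; chars GI.
Square: 0.24/2 → 0, 5.49/1 → 5; chars 05.

GI05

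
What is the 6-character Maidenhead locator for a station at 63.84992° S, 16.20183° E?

Offset from 180°W / 90°S: lon 196.2018°, lat 26.1501°.
Field: lon ⌊196.2018/20⌋ = 9 → J; lat ⌊26.1501/10⌋ = 2 → C.
Square: lon ⌊16.2018/2⌋ = 8; lat ⌊6.1501/1⌋ = 6.
Subsquare: lon ⌊0.2018/0.0833333⌋ = 2 → c; lat ⌊0.1501/0.0416667⌋ = 3 → d.

JC86cd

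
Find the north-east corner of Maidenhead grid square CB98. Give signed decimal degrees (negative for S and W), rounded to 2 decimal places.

Field C=2, B=1: +2·20° lon, +1·10° lat → SW at lon -140°, lat -80°.
Square 9, 8: +9·2° lon, +8·1° lat → SW at lon -122°, lat -72°.
Cell spans 2° lon × 1° lat. NE corner is SW corner plus one full cell.
latitude -71.00, longitude -120.00.

-71.00, -120.00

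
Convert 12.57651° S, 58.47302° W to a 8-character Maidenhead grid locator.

GH07sk31

Shift to the Maidenhead origin (180°W, 90°S): lon 121.52698, lat 77.42349.
Field (20°×10°, letters A–R): lon ⌊121.52698/20⌋ = 6 → G; lat ⌊77.42349/10⌋ = 7 → H.
Square (2°×1°, digits 0–9): lon ⌊1.52698/2⌋ = 0; lat ⌊7.42349/1⌋ = 7.
Subsquare (5′×2.5′, letters a–x): lon ⌊1.52698/0.0833333⌋ = 18 → s; lat ⌊0.42349/0.0416667⌋ = 10 → k.
Extended square (30″×15″, digits 0–9): lon ⌊0.02698/0.00833333⌋ = 3; lat ⌊0.00682/0.00416667⌋ = 1.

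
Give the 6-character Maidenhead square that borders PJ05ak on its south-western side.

OJ95xj

Longitude subsquare a = 0; −1 → -1, wraps to 23 = x, carry into square.
Longitude square 0; −1 → -1, wraps to 9, carry into field.
Longitude field P = 15; −1 → 14 = O.
Latitude subsquare k = 10; −1 → 9 = j.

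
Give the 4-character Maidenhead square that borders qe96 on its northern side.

QE97

Latitude square 6; +1 → 7.
The longitude characters are unchanged.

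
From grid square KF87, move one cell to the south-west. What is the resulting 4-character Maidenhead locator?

KF76

Longitude square 8; −1 → 7.
Latitude square 7; −1 → 6.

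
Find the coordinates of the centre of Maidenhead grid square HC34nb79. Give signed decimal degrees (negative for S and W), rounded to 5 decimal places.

-65.91875, -32.85417

Field H=7, C=2: +7·20° lon, +2·10° lat → SW at lon -40°, lat -70°.
Square 3, 4: +3·2° lon, +4·1° lat → SW at lon -34°, lat -66°.
Subsquare n=13, b=1: +13·0.0833333° lon, +1·0.0416667° lat → SW at lon -32.9167°, lat -65.9583°.
Extended square 7, 9: +7·0.00833333° lon, +9·0.00416667° lat → SW at lon -32.8583°, lat -65.9208°.
Cell spans 0.00833333° lon × 0.00416667° lat. Centre is SW corner plus half of each.
latitude -65.91875, longitude -32.85417.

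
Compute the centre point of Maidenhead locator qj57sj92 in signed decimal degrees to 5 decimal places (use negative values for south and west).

7.38542, 151.57917

Field Q=16, J=9: +16·20° lon, +9·10° lat → SW at lon 140°, lat 0°.
Square 5, 7: +5·2° lon, +7·1° lat → SW at lon 150°, lat 7°.
Subsquare s=18, j=9: +18·0.0833333° lon, +9·0.0416667° lat → SW at lon 151.5°, lat 7.375°.
Extended square 9, 2: +9·0.00833333° lon, +2·0.00416667° lat → SW at lon 151.575°, lat 7.38333°.
Cell spans 0.00833333° lon × 0.00416667° lat. Centre is SW corner plus half of each.
latitude 7.38542, longitude 151.57917.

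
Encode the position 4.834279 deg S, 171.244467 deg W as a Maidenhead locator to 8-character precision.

Offset from 180°W / 90°S: lon 8.75553°, lat 85.16572°.
Field: lon ⌊8.75553/20⌋ = 0 → A; lat ⌊85.16572/10⌋ = 8 → I.
Square: lon ⌊8.75553/2⌋ = 4; lat ⌊5.16572/1⌋ = 5.
Subsquare: lon ⌊0.75553/0.0833333⌋ = 9 → j; lat ⌊0.16572/0.0416667⌋ = 3 → d.
Extended square: lon ⌊0.00553/0.00833333⌋ = 0; lat ⌊0.04072/0.00416667⌋ = 9.

AI45jd09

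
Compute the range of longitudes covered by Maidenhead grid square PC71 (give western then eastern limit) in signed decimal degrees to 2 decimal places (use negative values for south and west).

134.00, 136.00

Field P=15, C=2: +15·20° lon, +2·10° lat → SW at lon 120°, lat -70°.
Square 7, 1: +7·2° lon, +1·1° lat → SW at lon 134°, lat -69°.
Cell spans 2° lon × 1° lat.
west 134.00, east 136.00.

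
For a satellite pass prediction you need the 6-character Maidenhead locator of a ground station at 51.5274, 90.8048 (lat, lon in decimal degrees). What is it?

NO51jm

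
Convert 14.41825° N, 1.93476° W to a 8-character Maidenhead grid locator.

IK94ak70

Add 180° to longitude and 90° to latitude: 178.06524, 104.41825.
Field (20°×10°, letters A–R): 178.06524/20 → 8 → I, 104.41825/10 → 10 → K; chars IK.
Square (2°×1°, digits 0–9): 18.06524/2 → 9, 4.41825/1 → 4; chars 94.
Subsquare (5′×2.5′, letters a–x): 0.06524/0.0833333 → 0 → a, 0.41825/0.0416667 → 10 → k; chars ak.
Extended square (30″×15″, digits 0–9): 0.06524/0.00833333 → 7, 0.00158/0.00416667 → 0; chars 70.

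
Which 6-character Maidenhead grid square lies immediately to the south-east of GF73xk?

Longitude subsquare x = 23; +1 → 24, wraps to 0 = a, carry into square.
Longitude square 7; +1 → 8.
Latitude subsquare k = 10; −1 → 9 = j.

GF83aj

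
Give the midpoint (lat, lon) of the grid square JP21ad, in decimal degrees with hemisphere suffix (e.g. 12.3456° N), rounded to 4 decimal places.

Field J=9, P=15: +9·20° lon, +15·10° lat → SW at lon 0°, lat 60°.
Square 2, 1: +2·2° lon, +1·1° lat → SW at lon 4°, lat 61°.
Subsquare a=0, d=3: +0·0.0833333° lon, +3·0.0416667° lat → SW at lon 4°, lat 61.125°.
Cell spans 0.0833333° lon × 0.0416667° lat. Centre is SW corner plus half of each.
latitude 61.1458° N, longitude 4.0417° E.

61.1458° N, 4.0417° E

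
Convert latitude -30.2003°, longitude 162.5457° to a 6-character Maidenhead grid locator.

Add 180° to longitude and 90° to latitude: 342.5457, 59.7997.
Field (20°×10°, letters A–R): 342.5457/20 → 17 → R, 59.7997/10 → 5 → F; chars RF.
Square (2°×1°, digits 0–9): 2.5457/2 → 1, 9.7997/1 → 9; chars 19.
Subsquare (5′×2.5′, letters a–x): 0.5457/0.0833333 → 6 → g, 0.7997/0.0416667 → 19 → t; chars gt.

RF19gt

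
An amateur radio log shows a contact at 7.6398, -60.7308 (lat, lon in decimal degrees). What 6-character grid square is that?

FJ97pp

Add 180° to longitude and 90° to latitude: 119.2692, 97.6398.
Field: 119.2692/20 → 5 → F, 97.6398/10 → 9 → J; chars FJ.
Square: 19.2692/2 → 9, 7.6398/1 → 7; chars 97.
Subsquare: 1.2692/0.0833333 → 15 → p, 0.6398/0.0416667 → 15 → p; chars pp.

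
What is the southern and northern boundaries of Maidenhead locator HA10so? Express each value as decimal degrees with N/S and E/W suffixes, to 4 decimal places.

89.4167° S, 89.3750° S

Field H=7, A=0: +7·20° lon, +0·10° lat → SW at lon -40°, lat -90°.
Square 1, 0: +1·2° lon, +0·1° lat → SW at lon -38°, lat -90°.
Subsquare s=18, o=14: +18·0.0833333° lon, +14·0.0416667° lat → SW at lon -36.5°, lat -89.4167°.
Cell spans 0.0833333° lon × 0.0416667° lat.
south 89.4167° S, north 89.3750° S.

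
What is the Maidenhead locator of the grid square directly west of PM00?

OM90

Longitude square 0; −1 → -1, wraps to 9, carry into field.
Longitude field P = 15; −1 → 14 = O.
The latitude characters are unchanged.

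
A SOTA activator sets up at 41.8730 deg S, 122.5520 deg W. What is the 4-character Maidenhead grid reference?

CE88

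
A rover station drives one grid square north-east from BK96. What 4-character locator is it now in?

CK07

Longitude square 9; +1 → 10, wraps to 0, carry into field.
Longitude field B = 1; +1 → 2 = C.
Latitude square 6; +1 → 7.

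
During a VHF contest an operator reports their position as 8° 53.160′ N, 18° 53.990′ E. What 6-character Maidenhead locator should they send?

Offset from 180°W / 90°S: lon 198.8998°, lat 98.8860°.
Field: lon ⌊198.8998/20⌋ = 9 → J; lat ⌊98.8860/10⌋ = 9 → J.
Square: lon ⌊18.8998/2⌋ = 9; lat ⌊8.8860/1⌋ = 8.
Subsquare: lon ⌊0.8998/0.0833333⌋ = 10 → k; lat ⌊0.8860/0.0416667⌋ = 21 → v.

JJ98kv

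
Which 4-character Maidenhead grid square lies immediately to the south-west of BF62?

BF51

Longitude square 6; −1 → 5.
Latitude square 2; −1 → 1.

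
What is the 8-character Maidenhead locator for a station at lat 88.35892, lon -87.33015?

ER68ii06

Add 180° to longitude and 90° to latitude: 92.66985, 178.35892.
Field: lon ⌊92.66985/20⌋ = 4 → E; lat ⌊178.35892/10⌋ = 17 → R.
Square: lon ⌊12.66985/2⌋ = 6; lat ⌊8.35892/1⌋ = 8.
Subsquare: lon ⌊0.66985/0.0833333⌋ = 8 → i; lat ⌊0.35892/0.0416667⌋ = 8 → i.
Extended square: lon ⌊0.00318/0.00833333⌋ = 0; lat ⌊0.02559/0.00416667⌋ = 6.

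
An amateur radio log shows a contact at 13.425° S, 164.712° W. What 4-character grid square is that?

AH76

Offset from 180°W / 90°S: lon 15.29°, lat 76.58°.
Field: lon ⌊15.29/20⌋ = 0 → A; lat ⌊76.58/10⌋ = 7 → H.
Square: lon ⌊15.29/2⌋ = 7; lat ⌊6.58/1⌋ = 6.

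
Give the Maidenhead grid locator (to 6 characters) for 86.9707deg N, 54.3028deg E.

LR76dx

Offset from 180°W / 90°S: lon 234.3028°, lat 176.9707°.
Field: lon ⌊234.3028/20⌋ = 11 → L; lat ⌊176.9707/10⌋ = 17 → R.
Square: lon ⌊14.3028/2⌋ = 7; lat ⌊6.9707/1⌋ = 6.
Subsquare: lon ⌊0.3028/0.0833333⌋ = 3 → d; lat ⌊0.9707/0.0416667⌋ = 23 → x.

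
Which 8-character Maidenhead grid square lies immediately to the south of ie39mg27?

IE39mg26

Latitude extended square 7; −1 → 6.
The longitude characters are unchanged.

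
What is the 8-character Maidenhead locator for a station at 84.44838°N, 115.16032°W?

Offset from 180°W / 90°S: lon 64.83968°, lat 174.44838°.
Field (20°×10°, letters A–R): 64.83968/20 → 3 → D, 174.44838/10 → 17 → R; chars DR.
Square (2°×1°, digits 0–9): 4.83968/2 → 2, 4.44838/1 → 4; chars 24.
Subsquare (5′×2.5′, letters a–x): 0.83968/0.0833333 → 10 → k, 0.44838/0.0416667 → 10 → k; chars kk.
Extended square (30″×15″, digits 0–9): 0.00635/0.00833333 → 0, 0.03171/0.00416667 → 7; chars 07.

DR24kk07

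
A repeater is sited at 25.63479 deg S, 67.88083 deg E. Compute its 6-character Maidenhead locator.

Shift to the Maidenhead origin (180°W, 90°S): lon 247.8808, lat 64.3652.
Field (20°×10°, letters A–R): 247.8808/20 → 12 → M, 64.3652/10 → 6 → G; chars MG.
Square (2°×1°, digits 0–9): 7.8808/2 → 3, 4.3652/1 → 4; chars 34.
Subsquare (5′×2.5′, letters a–x): 1.8808/0.0833333 → 22 → w, 0.3652/0.0416667 → 8 → i; chars wi.

MG34wi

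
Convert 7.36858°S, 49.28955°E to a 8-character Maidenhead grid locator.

Offset from 180°W / 90°S: lon 229.28955°, lat 82.63142°.
Field (20°×10°, letters A–R): 229.28955/20 → 11 → L, 82.63142/10 → 8 → I; chars LI.
Square (2°×1°, digits 0–9): 9.28955/2 → 4, 2.63142/1 → 2; chars 42.
Subsquare (5′×2.5′, letters a–x): 1.28955/0.0833333 → 15 → p, 0.63142/0.0416667 → 15 → p; chars pp.
Extended square (30″×15″, digits 0–9): 0.03955/0.00833333 → 4, 0.00642/0.00416667 → 1; chars 41.

LI42pp41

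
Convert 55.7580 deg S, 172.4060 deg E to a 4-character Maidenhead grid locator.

RD64

Shift to the Maidenhead origin (180°W, 90°S): lon 352.41, lat 34.24.
Field: 352.41/20 → 17 → R, 34.24/10 → 3 → D; chars RD.
Square: 12.41/2 → 6, 4.24/1 → 4; chars 64.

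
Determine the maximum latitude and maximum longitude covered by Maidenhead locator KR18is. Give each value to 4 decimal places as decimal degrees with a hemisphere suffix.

88.7917° N, 22.7500° E

Field K=10, R=17: +10·20° lon, +17·10° lat → SW at lon 20°, lat 80°.
Square 1, 8: +1·2° lon, +8·1° lat → SW at lon 22°, lat 88°.
Subsquare i=8, s=18: +8·0.0833333° lon, +18·0.0416667° lat → SW at lon 22.6667°, lat 88.75°.
Cell spans 0.0833333° lon × 0.0416667° lat. NE corner is SW corner plus one full cell.
latitude 88.7917° N, longitude 22.7500° E.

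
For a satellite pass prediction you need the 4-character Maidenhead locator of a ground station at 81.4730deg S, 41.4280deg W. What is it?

GA98

Offset from 180°W / 90°S: lon 138.57°, lat 8.53°.
Field (20°×10°, letters A–R): lon ⌊138.57/20⌋ = 6 → G; lat ⌊8.53/10⌋ = 0 → A.
Square (2°×1°, digits 0–9): lon ⌊18.57/2⌋ = 9; lat ⌊8.53/1⌋ = 8.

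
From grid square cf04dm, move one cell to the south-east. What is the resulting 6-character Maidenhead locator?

CF04el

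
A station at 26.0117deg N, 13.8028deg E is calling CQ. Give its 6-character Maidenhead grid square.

JL66va

Offset from 180°W / 90°S: lon 193.8028°, lat 116.0117°.
Field (20°×10°, letters A–R): 193.8028/20 → 9 → J, 116.0117/10 → 11 → L; chars JL.
Square (2°×1°, digits 0–9): 13.8028/2 → 6, 6.0117/1 → 6; chars 66.
Subsquare (5′×2.5′, letters a–x): 1.8028/0.0833333 → 21 → v, 0.0117/0.0416667 → 0 → a; chars va.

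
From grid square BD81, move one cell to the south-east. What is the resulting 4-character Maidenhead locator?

BD90

Longitude square 8; +1 → 9.
Latitude square 1; −1 → 0.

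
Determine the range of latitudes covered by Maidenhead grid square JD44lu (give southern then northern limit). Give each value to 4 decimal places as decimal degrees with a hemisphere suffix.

Field J=9, D=3: +9·20° lon, +3·10° lat → SW at lon 0°, lat -60°.
Square 4, 4: +4·2° lon, +4·1° lat → SW at lon 8°, lat -56°.
Subsquare l=11, u=20: +11·0.0833333° lon, +20·0.0416667° lat → SW at lon 8.91667°, lat -55.1667°.
Cell spans 0.0833333° lon × 0.0416667° lat.
south 55.1667° S, north 55.1250° S.

55.1667° S, 55.1250° S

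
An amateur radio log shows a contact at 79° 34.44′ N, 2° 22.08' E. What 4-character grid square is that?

Shift to the Maidenhead origin (180°W, 90°S): lon 182.37, lat 169.57.
Field (20°×10°, letters A–R): lon ⌊182.37/20⌋ = 9 → J; lat ⌊169.57/10⌋ = 16 → Q.
Square (2°×1°, digits 0–9): lon ⌊2.37/2⌋ = 1; lat ⌊9.57/1⌋ = 9.

JQ19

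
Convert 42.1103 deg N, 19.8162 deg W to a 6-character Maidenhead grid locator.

IN02cc

Add 180° to longitude and 90° to latitude: 160.1838, 132.1103.
Field: 160.1838/20 → 8 → I, 132.1103/10 → 13 → N; chars IN.
Square: 0.1838/2 → 0, 2.1103/1 → 2; chars 02.
Subsquare: 0.1838/0.0833333 → 2 → c, 0.1103/0.0416667 → 2 → c; chars cc.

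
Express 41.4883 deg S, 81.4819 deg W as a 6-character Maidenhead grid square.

EE98gm

Add 180° to longitude and 90° to latitude: 98.5181, 48.5117.
Field (20°×10°, letters A–R): 98.5181/20 → 4 → E, 48.5117/10 → 4 → E; chars EE.
Square (2°×1°, digits 0–9): 18.5181/2 → 9, 8.5117/1 → 8; chars 98.
Subsquare (5′×2.5′, letters a–x): 0.5181/0.0833333 → 6 → g, 0.5117/0.0416667 → 12 → m; chars gm.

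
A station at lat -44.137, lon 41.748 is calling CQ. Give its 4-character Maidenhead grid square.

LE05

Offset from 180°W / 90°S: lon 221.75°, lat 45.86°.
Field: 221.75/20 → 11 → L, 45.86/10 → 4 → E; chars LE.
Square: 1.75/2 → 0, 5.86/1 → 5; chars 05.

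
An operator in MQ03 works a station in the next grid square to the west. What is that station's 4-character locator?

Longitude square 0; −1 → -1, wraps to 9, carry into field.
Longitude field M = 12; −1 → 11 = L.
The latitude characters are unchanged.

LQ93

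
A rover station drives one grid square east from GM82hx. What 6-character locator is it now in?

GM82ix

Longitude subsquare h = 7; +1 → 8 = i.
The latitude characters are unchanged.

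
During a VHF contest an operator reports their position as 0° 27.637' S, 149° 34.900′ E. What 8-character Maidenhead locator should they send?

Shift to the Maidenhead origin (180°W, 90°S): lon 329.58167, lat 89.53938.
Field: lon ⌊329.58167/20⌋ = 16 → Q; lat ⌊89.53938/10⌋ = 8 → I.
Square: lon ⌊9.58167/2⌋ = 4; lat ⌊9.53938/1⌋ = 9.
Subsquare: lon ⌊1.58167/0.0833333⌋ = 18 → s; lat ⌊0.53938/0.0416667⌋ = 12 → m.
Extended square: lon ⌊0.08167/0.00833333⌋ = 9; lat ⌊0.03938/0.00416667⌋ = 9.

QI49sm99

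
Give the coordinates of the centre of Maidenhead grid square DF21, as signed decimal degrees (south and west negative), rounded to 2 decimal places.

Field D=3, F=5: +3·20° lon, +5·10° lat → SW at lon -120°, lat -40°.
Square 2, 1: +2·2° lon, +1·1° lat → SW at lon -116°, lat -39°.
Cell spans 2° lon × 1° lat. Centre is SW corner plus half of each.
latitude -38.50, longitude -115.00.

-38.50, -115.00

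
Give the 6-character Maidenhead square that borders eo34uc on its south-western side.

EO34tb

Longitude subsquare u = 20; −1 → 19 = t.
Latitude subsquare c = 2; −1 → 1 = b.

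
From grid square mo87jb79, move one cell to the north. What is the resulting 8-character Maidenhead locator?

Latitude extended square 9; +1 → 10, wraps to 0, carry into subsquare.
Latitude subsquare b = 1; +1 → 2 = c.
The longitude characters are unchanged.

MO87jc70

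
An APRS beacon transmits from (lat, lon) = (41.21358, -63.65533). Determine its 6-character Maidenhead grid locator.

Shift to the Maidenhead origin (180°W, 90°S): lon 116.3447, lat 131.2136.
Field: lon ⌊116.3447/20⌋ = 5 → F; lat ⌊131.2136/10⌋ = 13 → N.
Square: lon ⌊16.3447/2⌋ = 8; lat ⌊1.2136/1⌋ = 1.
Subsquare: lon ⌊0.3447/0.0833333⌋ = 4 → e; lat ⌊0.2136/0.0416667⌋ = 5 → f.

FN81ef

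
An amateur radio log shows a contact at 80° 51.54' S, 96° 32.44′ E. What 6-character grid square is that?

Add 180° to longitude and 90° to latitude: 276.5407, 9.1410.
Field: 276.5407/20 → 13 → N, 9.1410/10 → 0 → A; chars NA.
Square: 16.5407/2 → 8, 9.1410/1 → 9; chars 89.
Subsquare: 0.5407/0.0833333 → 6 → g, 0.1410/0.0416667 → 3 → d; chars gd.

NA89gd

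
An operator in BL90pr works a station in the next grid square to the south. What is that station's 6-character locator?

BL90pq

Latitude subsquare r = 17; −1 → 16 = q.
The longitude characters are unchanged.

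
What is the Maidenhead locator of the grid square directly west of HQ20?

Longitude square 2; −1 → 1.
The latitude characters are unchanged.

HQ10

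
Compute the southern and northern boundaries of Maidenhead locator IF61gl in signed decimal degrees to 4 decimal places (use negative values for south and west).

-38.5417, -38.5000

Field I=8, F=5: +8·20° lon, +5·10° lat → SW at lon -20°, lat -40°.
Square 6, 1: +6·2° lon, +1·1° lat → SW at lon -8°, lat -39°.
Subsquare g=6, l=11: +6·0.0833333° lon, +11·0.0416667° lat → SW at lon -7.5°, lat -38.5417°.
Cell spans 0.0833333° lon × 0.0416667° lat.
south -38.5417, north -38.5000.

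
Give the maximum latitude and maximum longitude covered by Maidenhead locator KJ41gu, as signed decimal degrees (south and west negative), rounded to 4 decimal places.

Field K=10, J=9: +10·20° lon, +9·10° lat → SW at lon 20°, lat 0°.
Square 4, 1: +4·2° lon, +1·1° lat → SW at lon 28°, lat 1°.
Subsquare g=6, u=20: +6·0.0833333° lon, +20·0.0416667° lat → SW at lon 28.5°, lat 1.83333°.
Cell spans 0.0833333° lon × 0.0416667° lat. NE corner is SW corner plus one full cell.
latitude 1.8750, longitude 28.5833.

1.8750, 28.5833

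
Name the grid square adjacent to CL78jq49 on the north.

Latitude extended square 9; +1 → 10, wraps to 0, carry into subsquare.
Latitude subsquare q = 16; +1 → 17 = r.
The longitude characters are unchanged.

CL78jr40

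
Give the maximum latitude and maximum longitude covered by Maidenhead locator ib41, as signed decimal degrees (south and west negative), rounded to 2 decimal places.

Field I=8, B=1: +8·20° lon, +1·10° lat → SW at lon -20°, lat -80°.
Square 4, 1: +4·2° lon, +1·1° lat → SW at lon -12°, lat -79°.
Cell spans 2° lon × 1° lat. NE corner is SW corner plus one full cell.
latitude -78.00, longitude -10.00.

-78.00, -10.00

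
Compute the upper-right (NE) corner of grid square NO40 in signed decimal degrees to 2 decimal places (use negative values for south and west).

Field N=13, O=14: +13·20° lon, +14·10° lat → SW at lon 80°, lat 50°.
Square 4, 0: +4·2° lon, +0·1° lat → SW at lon 88°, lat 50°.
Cell spans 2° lon × 1° lat. NE corner is SW corner plus one full cell.
latitude 51.00, longitude 90.00.

51.00, 90.00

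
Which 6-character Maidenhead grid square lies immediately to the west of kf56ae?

KF46xe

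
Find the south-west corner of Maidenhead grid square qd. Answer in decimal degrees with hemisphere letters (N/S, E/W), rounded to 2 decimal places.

60.00° S, 140.00° E

Field Q=16, D=3: +16·20° lon, +3·10° lat → SW at lon 140°, lat -60°.
latitude 60.00° S, longitude 140.00° E.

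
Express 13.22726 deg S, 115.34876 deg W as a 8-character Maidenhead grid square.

DH26hs85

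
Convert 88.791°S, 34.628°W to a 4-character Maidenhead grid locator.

HA21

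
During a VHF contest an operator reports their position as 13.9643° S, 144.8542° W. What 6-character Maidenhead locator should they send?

Offset from 180°W / 90°S: lon 35.1458°, lat 76.0357°.
Field: lon ⌊35.1458/20⌋ = 1 → B; lat ⌊76.0357/10⌋ = 7 → H.
Square: lon ⌊15.1458/2⌋ = 7; lat ⌊6.0357/1⌋ = 6.
Subsquare: lon ⌊1.1458/0.0833333⌋ = 13 → n; lat ⌊0.0357/0.0416667⌋ = 0 → a.

BH76na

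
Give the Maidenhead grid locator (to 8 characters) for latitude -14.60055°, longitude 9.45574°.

Offset from 180°W / 90°S: lon 189.45574°, lat 75.39945°.
Field: 189.45574/20 → 9 → J, 75.39945/10 → 7 → H; chars JH.
Square: 9.45574/2 → 4, 5.39945/1 → 5; chars 45.
Subsquare: 1.45574/0.0833333 → 17 → r, 0.39945/0.0416667 → 9 → j; chars rj.
Extended square: 0.03907/0.00833333 → 4, 0.02445/0.00416667 → 5; chars 45.

JH45rj45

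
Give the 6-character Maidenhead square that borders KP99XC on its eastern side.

LP09ac

Longitude subsquare x = 23; +1 → 24, wraps to 0 = a, carry into square.
Longitude square 9; +1 → 10, wraps to 0, carry into field.
Longitude field K = 10; +1 → 11 = L.
The latitude characters are unchanged.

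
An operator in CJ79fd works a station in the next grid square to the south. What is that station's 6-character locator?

CJ79fc

Latitude subsquare d = 3; −1 → 2 = c.
The longitude characters are unchanged.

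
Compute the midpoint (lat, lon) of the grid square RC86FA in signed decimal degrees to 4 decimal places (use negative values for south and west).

Field R=17, C=2: +17·20° lon, +2·10° lat → SW at lon 160°, lat -70°.
Square 8, 6: +8·2° lon, +6·1° lat → SW at lon 176°, lat -64°.
Subsquare f=5, a=0: +5·0.0833333° lon, +0·0.0416667° lat → SW at lon 176.417°, lat -64°.
Cell spans 0.0833333° lon × 0.0416667° lat. Centre is SW corner plus half of each.
latitude -63.9792, longitude 176.4583.

-63.9792, 176.4583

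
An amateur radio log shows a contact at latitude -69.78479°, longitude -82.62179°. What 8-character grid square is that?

EC80qf51

Offset from 180°W / 90°S: lon 97.37821°, lat 20.21521°.
Field (20°×10°, letters A–R): 97.37821/20 → 4 → E, 20.21521/10 → 2 → C; chars EC.
Square (2°×1°, digits 0–9): 17.37821/2 → 8, 0.21521/1 → 0; chars 80.
Subsquare (5′×2.5′, letters a–x): 1.37821/0.0833333 → 16 → q, 0.21521/0.0416667 → 5 → f; chars qf.
Extended square (30″×15″, digits 0–9): 0.04488/0.00833333 → 5, 0.00688/0.00416667 → 1; chars 51.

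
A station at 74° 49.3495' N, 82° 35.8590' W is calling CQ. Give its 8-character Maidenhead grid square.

Offset from 180°W / 90°S: lon 97.40235°, lat 164.82249°.
Field (20°×10°, letters A–R): 97.40235/20 → 4 → E, 164.82249/10 → 16 → Q; chars EQ.
Square (2°×1°, digits 0–9): 17.40235/2 → 8, 4.82249/1 → 4; chars 84.
Subsquare (5′×2.5′, letters a–x): 1.40235/0.0833333 → 16 → q, 0.82249/0.0416667 → 19 → t; chars qt.
Extended square (30″×15″, digits 0–9): 0.06902/0.00833333 → 8, 0.03083/0.00416667 → 7; chars 87.

EQ84qt87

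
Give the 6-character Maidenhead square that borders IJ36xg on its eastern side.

IJ46ag

Longitude subsquare x = 23; +1 → 24, wraps to 0 = a, carry into square.
Longitude square 3; +1 → 4.
The latitude characters are unchanged.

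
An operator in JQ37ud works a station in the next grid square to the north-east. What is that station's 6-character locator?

JQ37ve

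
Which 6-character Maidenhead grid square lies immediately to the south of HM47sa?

HM46sx

Latitude subsquare a = 0; −1 → -1, wraps to 23 = x, carry into square.
Latitude square 7; −1 → 6.
The longitude characters are unchanged.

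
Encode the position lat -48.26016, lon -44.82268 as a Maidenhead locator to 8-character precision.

GE71or17

Shift to the Maidenhead origin (180°W, 90°S): lon 135.17732, lat 41.73984.
Field: 135.17732/20 → 6 → G, 41.73984/10 → 4 → E; chars GE.
Square: 15.17732/2 → 7, 1.73984/1 → 1; chars 71.
Subsquare: 1.17732/0.0833333 → 14 → o, 0.73984/0.0416667 → 17 → r; chars or.
Extended square: 0.01065/0.00833333 → 1, 0.03151/0.00416667 → 7; chars 17.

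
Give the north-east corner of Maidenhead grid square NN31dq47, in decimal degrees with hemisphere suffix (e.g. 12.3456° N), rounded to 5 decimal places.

Field N=13, N=13: +13·20° lon, +13·10° lat → SW at lon 80°, lat 40°.
Square 3, 1: +3·2° lon, +1·1° lat → SW at lon 86°, lat 41°.
Subsquare d=3, q=16: +3·0.0833333° lon, +16·0.0416667° lat → SW at lon 86.25°, lat 41.6667°.
Extended square 4, 7: +4·0.00833333° lon, +7·0.00416667° lat → SW at lon 86.2833°, lat 41.6958°.
Cell spans 0.00833333° lon × 0.00416667° lat. NE corner is SW corner plus one full cell.
latitude 41.70000° N, longitude 86.29167° E.

41.70000° N, 86.29167° E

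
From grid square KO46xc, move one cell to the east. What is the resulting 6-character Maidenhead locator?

Longitude subsquare x = 23; +1 → 24, wraps to 0 = a, carry into square.
Longitude square 4; +1 → 5.
The latitude characters are unchanged.

KO56ac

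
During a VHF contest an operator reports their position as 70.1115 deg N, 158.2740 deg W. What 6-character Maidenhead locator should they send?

BQ00uc

Shift to the Maidenhead origin (180°W, 90°S): lon 21.7260, lat 160.1115.
Field: lon ⌊21.7260/20⌋ = 1 → B; lat ⌊160.1115/10⌋ = 16 → Q.
Square: lon ⌊1.7260/2⌋ = 0; lat ⌊0.1115/1⌋ = 0.
Subsquare: lon ⌊1.7260/0.0833333⌋ = 20 → u; lat ⌊0.1115/0.0416667⌋ = 2 → c.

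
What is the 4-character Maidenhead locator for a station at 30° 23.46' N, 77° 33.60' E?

Offset from 180°W / 90°S: lon 257.56°, lat 120.39°.
Field (20°×10°, letters A–R): 257.56/20 → 12 → M, 120.39/10 → 12 → M; chars MM.
Square (2°×1°, digits 0–9): 17.56/2 → 8, 0.39/1 → 0; chars 80.

MM80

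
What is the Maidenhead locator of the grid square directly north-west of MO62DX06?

MO62cx97

Longitude extended square 0; −1 → -1, wraps to 9, carry into subsquare.
Longitude subsquare d = 3; −1 → 2 = c.
Latitude extended square 6; +1 → 7.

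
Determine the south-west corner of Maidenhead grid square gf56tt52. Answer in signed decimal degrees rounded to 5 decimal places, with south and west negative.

Field G=6, F=5: +6·20° lon, +5·10° lat → SW at lon -60°, lat -40°.
Square 5, 6: +5·2° lon, +6·1° lat → SW at lon -50°, lat -34°.
Subsquare t=19, t=19: +19·0.0833333° lon, +19·0.0416667° lat → SW at lon -48.4167°, lat -33.2083°.
Extended square 5, 2: +5·0.00833333° lon, +2·0.00416667° lat → SW at lon -48.375°, lat -33.2°.
latitude -33.20000, longitude -48.37500.

-33.20000, -48.37500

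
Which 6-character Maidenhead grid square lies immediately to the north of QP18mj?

QP18mk

Latitude subsquare j = 9; +1 → 10 = k.
The longitude characters are unchanged.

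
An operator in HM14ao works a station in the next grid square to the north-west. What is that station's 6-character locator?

Longitude subsquare a = 0; −1 → -1, wraps to 23 = x, carry into square.
Longitude square 1; −1 → 0.
Latitude subsquare o = 14; +1 → 15 = p.

HM04xp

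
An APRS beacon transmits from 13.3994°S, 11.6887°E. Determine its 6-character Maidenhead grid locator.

Offset from 180°W / 90°S: lon 191.6887°, lat 76.6006°.
Field: 191.6887/20 → 9 → J, 76.6006/10 → 7 → H; chars JH.
Square: 11.6887/2 → 5, 6.6006/1 → 6; chars 56.
Subsquare: 1.6887/0.0833333 → 20 → u, 0.6006/0.0416667 → 14 → o; chars uo.

JH56uo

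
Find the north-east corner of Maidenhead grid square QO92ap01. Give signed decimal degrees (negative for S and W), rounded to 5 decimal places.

Field Q=16, O=14: +16·20° lon, +14·10° lat → SW at lon 140°, lat 50°.
Square 9, 2: +9·2° lon, +2·1° lat → SW at lon 158°, lat 52°.
Subsquare a=0, p=15: +0·0.0833333° lon, +15·0.0416667° lat → SW at lon 158°, lat 52.625°.
Extended square 0, 1: +0·0.00833333° lon, +1·0.00416667° lat → SW at lon 158°, lat 52.6292°.
Cell spans 0.00833333° lon × 0.00416667° lat. NE corner is SW corner plus one full cell.
latitude 52.63333, longitude 158.00833.

52.63333, 158.00833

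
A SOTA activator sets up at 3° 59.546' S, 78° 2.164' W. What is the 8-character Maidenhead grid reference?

FI06xa51

Add 180° to longitude and 90° to latitude: 101.96393, 86.00757.
Field: 101.96393/20 → 5 → F, 86.00757/10 → 8 → I; chars FI.
Square: 1.96393/2 → 0, 6.00757/1 → 6; chars 06.
Subsquare: 1.96393/0.0833333 → 23 → x, 0.00757/0.0416667 → 0 → a; chars xa.
Extended square: 0.04727/0.00833333 → 5, 0.00757/0.00416667 → 1; chars 51.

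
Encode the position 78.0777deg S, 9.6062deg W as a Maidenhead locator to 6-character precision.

Offset from 180°W / 90°S: lon 170.3938°, lat 11.9223°.
Field: lon ⌊170.3938/20⌋ = 8 → I; lat ⌊11.9223/10⌋ = 1 → B.
Square: lon ⌊10.3938/2⌋ = 5; lat ⌊1.9223/1⌋ = 1.
Subsquare: lon ⌊0.3938/0.0833333⌋ = 4 → e; lat ⌊0.9223/0.0416667⌋ = 22 → w.

IB51ew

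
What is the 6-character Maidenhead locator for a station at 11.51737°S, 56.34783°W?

Offset from 180°W / 90°S: lon 123.6522°, lat 78.4826°.
Field: 123.6522/20 → 6 → G, 78.4826/10 → 7 → H; chars GH.
Square: 3.6522/2 → 1, 8.4826/1 → 8; chars 18.
Subsquare: 1.6522/0.0833333 → 19 → t, 0.4826/0.0416667 → 11 → l; chars tl.

GH18tl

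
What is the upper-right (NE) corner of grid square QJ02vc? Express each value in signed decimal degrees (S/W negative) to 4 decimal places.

2.1250, 141.8333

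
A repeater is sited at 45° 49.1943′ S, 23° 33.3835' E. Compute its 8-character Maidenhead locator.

Add 180° to longitude and 90° to latitude: 203.55639, 44.18010.
Field: 203.55639/20 → 10 → K, 44.18010/10 → 4 → E; chars KE.
Square: 3.55639/2 → 1, 4.18010/1 → 4; chars 14.
Subsquare: 1.55639/0.0833333 → 18 → s, 0.18010/0.0416667 → 4 → e; chars se.
Extended square: 0.05639/0.00833333 → 6, 0.01343/0.00416667 → 3; chars 63.

KE14se63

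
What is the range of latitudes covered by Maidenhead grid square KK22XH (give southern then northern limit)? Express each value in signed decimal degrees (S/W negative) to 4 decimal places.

12.2917, 12.3333

Field K=10, K=10: +10·20° lon, +10·10° lat → SW at lon 20°, lat 10°.
Square 2, 2: +2·2° lon, +2·1° lat → SW at lon 24°, lat 12°.
Subsquare x=23, h=7: +23·0.0833333° lon, +7·0.0416667° lat → SW at lon 25.9167°, lat 12.2917°.
Cell spans 0.0833333° lon × 0.0416667° lat.
south 12.2917, north 12.3333.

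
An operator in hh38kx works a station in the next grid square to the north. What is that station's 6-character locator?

HH39ka

Latitude subsquare x = 23; +1 → 24, wraps to 0 = a, carry into square.
Latitude square 8; +1 → 9.
The longitude characters are unchanged.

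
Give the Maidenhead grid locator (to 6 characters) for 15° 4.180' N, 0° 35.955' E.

JK05hb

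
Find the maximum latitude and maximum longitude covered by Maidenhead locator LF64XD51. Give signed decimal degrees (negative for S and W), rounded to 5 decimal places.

-35.86667, 53.96667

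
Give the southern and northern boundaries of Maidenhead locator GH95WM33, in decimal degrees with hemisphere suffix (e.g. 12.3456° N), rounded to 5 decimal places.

14.48750° S, 14.48333° S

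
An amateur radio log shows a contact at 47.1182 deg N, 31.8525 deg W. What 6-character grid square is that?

Shift to the Maidenhead origin (180°W, 90°S): lon 148.1475, lat 137.1182.
Field (20°×10°, letters A–R): 148.1475/20 → 7 → H, 137.1182/10 → 13 → N; chars HN.
Square (2°×1°, digits 0–9): 8.1475/2 → 4, 7.1182/1 → 7; chars 47.
Subsquare (5′×2.5′, letters a–x): 0.1475/0.0833333 → 1 → b, 0.1182/0.0416667 → 2 → c; chars bc.

HN47bc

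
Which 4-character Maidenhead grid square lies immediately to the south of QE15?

QE14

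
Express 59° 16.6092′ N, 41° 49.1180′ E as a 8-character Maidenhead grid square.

LO09vg86

Add 180° to longitude and 90° to latitude: 221.81863, 149.27682.
Field (20°×10°, letters A–R): lon ⌊221.81863/20⌋ = 11 → L; lat ⌊149.27682/10⌋ = 14 → O.
Square (2°×1°, digits 0–9): lon ⌊1.81863/2⌋ = 0; lat ⌊9.27682/1⌋ = 9.
Subsquare (5′×2.5′, letters a–x): lon ⌊1.81863/0.0833333⌋ = 21 → v; lat ⌊0.27682/0.0416667⌋ = 6 → g.
Extended square (30″×15″, digits 0–9): lon ⌊0.06863/0.00833333⌋ = 8; lat ⌊0.02682/0.00416667⌋ = 6.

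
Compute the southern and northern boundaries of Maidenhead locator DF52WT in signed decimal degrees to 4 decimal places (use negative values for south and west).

-37.2083, -37.1667

Field D=3, F=5: +3·20° lon, +5·10° lat → SW at lon -120°, lat -40°.
Square 5, 2: +5·2° lon, +2·1° lat → SW at lon -110°, lat -38°.
Subsquare w=22, t=19: +22·0.0833333° lon, +19·0.0416667° lat → SW at lon -108.167°, lat -37.2083°.
Cell spans 0.0833333° lon × 0.0416667° lat.
south -37.2083, north -37.1667.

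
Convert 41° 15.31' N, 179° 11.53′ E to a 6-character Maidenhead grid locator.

RN91og

Shift to the Maidenhead origin (180°W, 90°S): lon 359.1922, lat 131.2552.
Field (20°×10°, letters A–R): 359.1922/20 → 17 → R, 131.2552/10 → 13 → N; chars RN.
Square (2°×1°, digits 0–9): 19.1922/2 → 9, 1.2552/1 → 1; chars 91.
Subsquare (5′×2.5′, letters a–x): 1.1922/0.0833333 → 14 → o, 0.2552/0.0416667 → 6 → g; chars og.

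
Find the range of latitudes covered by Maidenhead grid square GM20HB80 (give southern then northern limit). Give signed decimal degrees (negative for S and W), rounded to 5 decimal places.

Field G=6, M=12: +6·20° lon, +12·10° lat → SW at lon -60°, lat 30°.
Square 2, 0: +2·2° lon, +0·1° lat → SW at lon -56°, lat 30°.
Subsquare h=7, b=1: +7·0.0833333° lon, +1·0.0416667° lat → SW at lon -55.4167°, lat 30.0417°.
Extended square 8, 0: +8·0.00833333° lon, +0·0.00416667° lat → SW at lon -55.35°, lat 30.0417°.
Cell spans 0.00833333° lon × 0.00416667° lat.
south 30.04167, north 30.04583.

30.04167, 30.04583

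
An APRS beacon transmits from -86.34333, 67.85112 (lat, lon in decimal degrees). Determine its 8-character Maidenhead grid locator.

Add 180° to longitude and 90° to latitude: 247.85112, 3.65667.
Field: 247.85112/20 → 12 → M, 3.65667/10 → 0 → A; chars MA.
Square: 7.85112/2 → 3, 3.65667/1 → 3; chars 33.
Subsquare: 1.85112/0.0833333 → 22 → w, 0.65667/0.0416667 → 15 → p; chars wp.
Extended square: 0.01779/0.00833333 → 2, 0.03167/0.00416667 → 7; chars 27.

MA33wp27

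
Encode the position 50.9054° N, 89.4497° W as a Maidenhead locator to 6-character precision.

EO50gv

Shift to the Maidenhead origin (180°W, 90°S): lon 90.5503, lat 140.9054.
Field: 90.5503/20 → 4 → E, 140.9054/10 → 14 → O; chars EO.
Square: 10.5503/2 → 5, 0.9054/1 → 0; chars 50.
Subsquare: 0.5503/0.0833333 → 6 → g, 0.9054/0.0416667 → 21 → v; chars gv.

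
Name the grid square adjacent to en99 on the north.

EO90

Latitude square 9; +1 → 10, wraps to 0, carry into field.
Latitude field N = 13; +1 → 14 = O.
The longitude characters are unchanged.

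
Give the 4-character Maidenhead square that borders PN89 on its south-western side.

PN78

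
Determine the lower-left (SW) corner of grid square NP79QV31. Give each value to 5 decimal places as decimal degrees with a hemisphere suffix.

Field N=13, P=15: +13·20° lon, +15·10° lat → SW at lon 80°, lat 60°.
Square 7, 9: +7·2° lon, +9·1° lat → SW at lon 94°, lat 69°.
Subsquare q=16, v=21: +16·0.0833333° lon, +21·0.0416667° lat → SW at lon 95.3333°, lat 69.875°.
Extended square 3, 1: +3·0.00833333° lon, +1·0.00416667° lat → SW at lon 95.3583°, lat 69.8792°.
latitude 69.87917° N, longitude 95.35833° E.

69.87917° N, 95.35833° E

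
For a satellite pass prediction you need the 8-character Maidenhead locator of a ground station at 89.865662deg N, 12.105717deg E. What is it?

JR69bu27

Add 180° to longitude and 90° to latitude: 192.10572, 179.86566.
Field (20°×10°, letters A–R): 192.10572/20 → 9 → J, 179.86566/10 → 17 → R; chars JR.
Square (2°×1°, digits 0–9): 12.10572/2 → 6, 9.86566/1 → 9; chars 69.
Subsquare (5′×2.5′, letters a–x): 0.10572/0.0833333 → 1 → b, 0.86566/0.0416667 → 20 → u; chars bu.
Extended square (30″×15″, digits 0–9): 0.02238/0.00833333 → 2, 0.03233/0.00416667 → 7; chars 27.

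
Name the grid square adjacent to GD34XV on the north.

GD34xw

Latitude subsquare v = 21; +1 → 22 = w.
The longitude characters are unchanged.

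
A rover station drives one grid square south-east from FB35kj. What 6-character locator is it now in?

FB35li

Longitude subsquare k = 10; +1 → 11 = l.
Latitude subsquare j = 9; −1 → 8 = i.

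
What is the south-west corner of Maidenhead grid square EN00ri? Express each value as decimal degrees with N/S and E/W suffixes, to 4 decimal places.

Field E=4, N=13: +4·20° lon, +13·10° lat → SW at lon -100°, lat 40°.
Square 0, 0: +0·2° lon, +0·1° lat → SW at lon -100°, lat 40°.
Subsquare r=17, i=8: +17·0.0833333° lon, +8·0.0416667° lat → SW at lon -98.5833°, lat 40.3333°.
latitude 40.3333° N, longitude 98.5833° W.

40.3333° N, 98.5833° W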